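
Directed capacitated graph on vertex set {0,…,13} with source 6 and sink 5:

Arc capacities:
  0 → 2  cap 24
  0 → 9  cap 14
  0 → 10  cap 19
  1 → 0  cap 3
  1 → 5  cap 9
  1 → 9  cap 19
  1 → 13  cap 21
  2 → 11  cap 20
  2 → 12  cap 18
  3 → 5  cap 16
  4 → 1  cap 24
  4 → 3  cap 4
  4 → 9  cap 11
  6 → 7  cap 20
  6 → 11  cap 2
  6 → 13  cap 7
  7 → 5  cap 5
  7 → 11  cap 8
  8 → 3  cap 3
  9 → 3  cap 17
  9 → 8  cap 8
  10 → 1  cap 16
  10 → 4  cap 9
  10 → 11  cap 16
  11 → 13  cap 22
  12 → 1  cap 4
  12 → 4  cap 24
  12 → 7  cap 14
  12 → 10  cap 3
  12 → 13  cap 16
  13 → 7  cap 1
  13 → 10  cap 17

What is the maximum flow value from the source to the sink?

Maximum flow value: 22

augment #1: 6→7→5 bottleneck 5, total now 5
augment #2: 6→13→10→1→5 bottleneck 7, total now 12
augment #3: 6→11→13→10→1→5 bottleneck 2, total now 14
augment #4: 6→7→11→13→10→4→3→5 bottleneck 4, total now 18
augment #5: 6→7→11→13→10→1→9→3→5 bottleneck 4, total now 22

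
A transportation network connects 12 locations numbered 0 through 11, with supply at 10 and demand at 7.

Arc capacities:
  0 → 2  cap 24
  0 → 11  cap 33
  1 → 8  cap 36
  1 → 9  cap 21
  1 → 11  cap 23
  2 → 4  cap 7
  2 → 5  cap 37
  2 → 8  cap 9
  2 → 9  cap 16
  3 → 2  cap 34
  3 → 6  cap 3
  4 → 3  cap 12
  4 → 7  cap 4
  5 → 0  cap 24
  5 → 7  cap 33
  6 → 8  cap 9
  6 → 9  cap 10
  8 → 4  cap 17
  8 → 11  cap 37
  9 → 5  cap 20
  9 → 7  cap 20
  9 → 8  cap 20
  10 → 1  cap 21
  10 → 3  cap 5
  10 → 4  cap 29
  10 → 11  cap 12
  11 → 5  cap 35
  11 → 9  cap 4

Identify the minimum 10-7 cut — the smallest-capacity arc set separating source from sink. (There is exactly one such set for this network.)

Min-cut arcs: {(4,3), (4,7), (10,1), (10,3), (10,11)} (total capacity 54)

augment #1: 10→4→7 push 4
augment #2: 10→1→9→7 push 20
augment #3: 10→11→5→7 push 12
augment #4: 10→1→9→5→7 push 1
augment #5: 10→3→2→5→7 push 5
augment #6: 10→4→3→2→5→7 push 12
max flow = 54; residual-reachable set from 10 gives S-side
cut edges (S→T): {(4,3), (4,7), (10,1), (10,3), (10,11)} total cap 54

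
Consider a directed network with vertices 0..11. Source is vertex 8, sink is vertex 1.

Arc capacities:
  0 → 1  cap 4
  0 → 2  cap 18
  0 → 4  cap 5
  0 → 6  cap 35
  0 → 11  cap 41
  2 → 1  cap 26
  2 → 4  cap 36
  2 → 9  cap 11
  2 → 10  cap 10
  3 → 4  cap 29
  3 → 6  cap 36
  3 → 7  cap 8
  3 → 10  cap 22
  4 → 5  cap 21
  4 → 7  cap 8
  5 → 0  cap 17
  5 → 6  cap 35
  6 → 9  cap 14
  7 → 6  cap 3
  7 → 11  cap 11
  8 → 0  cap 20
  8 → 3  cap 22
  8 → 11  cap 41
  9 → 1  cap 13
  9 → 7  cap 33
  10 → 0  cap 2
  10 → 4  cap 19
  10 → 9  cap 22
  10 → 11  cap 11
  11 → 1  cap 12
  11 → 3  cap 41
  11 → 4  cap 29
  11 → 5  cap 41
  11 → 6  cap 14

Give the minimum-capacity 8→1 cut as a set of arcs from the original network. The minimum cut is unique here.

Min-cut arcs: {(0,1), (0,2), (9,1), (11,1)} (total capacity 47)

augment #1: 8→0→1 push 4
augment #2: 8→11→1 push 12
augment #3: 8→0→2→1 push 16
augment #4: 8→3→6→9→1 push 13
augment #5: 8→3→10→0→2→1 push 2
max flow = 47; residual-reachable set from 8 gives S-side
cut edges (S→T): {(0,1), (0,2), (9,1), (11,1)} total cap 47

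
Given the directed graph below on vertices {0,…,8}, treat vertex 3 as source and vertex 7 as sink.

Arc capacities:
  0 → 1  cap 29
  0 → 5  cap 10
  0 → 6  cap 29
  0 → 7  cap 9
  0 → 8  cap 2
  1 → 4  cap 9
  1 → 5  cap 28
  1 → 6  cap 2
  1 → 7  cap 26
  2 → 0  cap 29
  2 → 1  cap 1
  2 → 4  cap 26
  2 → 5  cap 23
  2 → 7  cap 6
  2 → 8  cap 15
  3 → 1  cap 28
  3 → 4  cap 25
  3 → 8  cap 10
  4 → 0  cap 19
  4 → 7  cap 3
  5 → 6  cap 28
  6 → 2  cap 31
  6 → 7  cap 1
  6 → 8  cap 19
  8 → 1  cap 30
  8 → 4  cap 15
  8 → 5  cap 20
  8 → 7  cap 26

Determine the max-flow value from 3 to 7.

augment #1: 3→1→7 bottleneck 26, total now 26
augment #2: 3→4→7 bottleneck 3, total now 29
augment #3: 3→8→7 bottleneck 10, total now 39
augment #4: 3→1→6→7 bottleneck 1, total now 40
augment #5: 3→4→0→7 bottleneck 9, total now 49
augment #6: 3→1→6→2→7 bottleneck 1, total now 50
augment #7: 3→4→0→8→7 bottleneck 2, total now 52
augment #8: 3→4→0→6→2→7 bottleneck 5, total now 57
augment #9: 3→4→0→6→8→7 bottleneck 3, total now 60

Maximum flow value: 60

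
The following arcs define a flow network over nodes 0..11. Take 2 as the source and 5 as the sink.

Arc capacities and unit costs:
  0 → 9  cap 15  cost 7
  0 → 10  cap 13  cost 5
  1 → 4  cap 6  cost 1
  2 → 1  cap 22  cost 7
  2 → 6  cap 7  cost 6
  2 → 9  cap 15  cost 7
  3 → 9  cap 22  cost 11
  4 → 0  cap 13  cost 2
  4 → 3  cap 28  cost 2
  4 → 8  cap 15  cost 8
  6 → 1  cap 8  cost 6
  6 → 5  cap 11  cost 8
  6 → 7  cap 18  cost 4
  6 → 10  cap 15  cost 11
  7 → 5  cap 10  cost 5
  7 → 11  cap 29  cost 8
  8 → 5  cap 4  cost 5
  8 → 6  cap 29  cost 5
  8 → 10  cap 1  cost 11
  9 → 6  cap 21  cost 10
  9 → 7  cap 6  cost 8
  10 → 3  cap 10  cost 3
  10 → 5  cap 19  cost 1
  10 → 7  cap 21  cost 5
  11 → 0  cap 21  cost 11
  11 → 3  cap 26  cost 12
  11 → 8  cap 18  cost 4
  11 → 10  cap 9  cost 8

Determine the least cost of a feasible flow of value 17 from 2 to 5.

shortest-cost path #1: 2→6→5 push 7 @ unit cost 14 (adds 98)
shortest-cost path #2: 2→1→4→0→10→5 push 6 @ unit cost 16 (adds 96)
shortest-cost path #3: 2→9→7→5 push 4 @ unit cost 20 (adds 80)
total cost = 274

Minimum cost for 17 units: 274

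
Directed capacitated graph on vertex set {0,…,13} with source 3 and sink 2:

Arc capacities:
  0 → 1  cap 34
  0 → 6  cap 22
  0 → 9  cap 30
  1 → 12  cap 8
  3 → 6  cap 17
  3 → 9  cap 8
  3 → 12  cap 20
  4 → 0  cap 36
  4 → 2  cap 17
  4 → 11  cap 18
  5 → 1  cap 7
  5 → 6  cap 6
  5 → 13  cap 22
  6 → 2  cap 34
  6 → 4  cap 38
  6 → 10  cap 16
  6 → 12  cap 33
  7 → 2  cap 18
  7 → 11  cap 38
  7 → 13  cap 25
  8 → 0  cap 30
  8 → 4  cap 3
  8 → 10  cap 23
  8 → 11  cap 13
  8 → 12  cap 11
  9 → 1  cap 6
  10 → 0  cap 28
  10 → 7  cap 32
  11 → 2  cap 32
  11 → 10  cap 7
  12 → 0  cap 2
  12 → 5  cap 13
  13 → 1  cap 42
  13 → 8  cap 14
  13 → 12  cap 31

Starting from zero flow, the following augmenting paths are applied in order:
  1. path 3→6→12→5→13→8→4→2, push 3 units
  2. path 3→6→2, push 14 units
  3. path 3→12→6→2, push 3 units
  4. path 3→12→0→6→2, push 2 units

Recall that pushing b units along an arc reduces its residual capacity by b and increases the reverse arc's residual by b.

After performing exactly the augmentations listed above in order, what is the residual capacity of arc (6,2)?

Residual capacity of (6,2): 15

after path 1 (3→6→12→5→13→8→4→2, push 3): res(6,2)=34
after path 2 (3→6→2, push 14): res(6,2)=20
after path 3 (3→12→6→2, push 3): res(6,2)=17
after path 4 (3→12→0→6→2, push 2): res(6,2)=15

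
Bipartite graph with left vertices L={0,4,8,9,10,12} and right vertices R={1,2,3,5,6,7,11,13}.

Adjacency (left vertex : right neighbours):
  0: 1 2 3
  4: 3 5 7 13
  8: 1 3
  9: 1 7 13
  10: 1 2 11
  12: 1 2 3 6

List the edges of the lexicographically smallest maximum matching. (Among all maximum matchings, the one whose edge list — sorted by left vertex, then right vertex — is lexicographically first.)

Lex-smallest maximum matching: {(0,1), (4,5), (8,3), (9,7), (10,2), (12,6)}

|M| = 6 (so the lex-smallest maximum matching has 6 edges)
process left vertices in ascending order; for each, take the smallest-labelled available neighbour that still permits 6 edges overall, or leave it unmatched if none does
lex-smallest matching: {0-1, 4-5, 8-3, 9-7, 10-2, 12-6}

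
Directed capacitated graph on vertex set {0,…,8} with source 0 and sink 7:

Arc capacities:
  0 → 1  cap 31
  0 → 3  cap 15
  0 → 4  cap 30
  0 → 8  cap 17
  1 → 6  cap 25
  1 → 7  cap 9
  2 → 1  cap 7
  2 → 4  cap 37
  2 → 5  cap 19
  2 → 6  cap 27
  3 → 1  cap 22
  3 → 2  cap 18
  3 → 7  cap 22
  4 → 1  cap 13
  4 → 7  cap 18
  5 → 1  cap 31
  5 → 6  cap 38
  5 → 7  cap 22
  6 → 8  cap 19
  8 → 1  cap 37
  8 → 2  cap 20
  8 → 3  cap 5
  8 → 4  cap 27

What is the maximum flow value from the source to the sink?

augment #1: 0→1→7 bottleneck 9, total now 9
augment #2: 0→3→7 bottleneck 15, total now 24
augment #3: 0→4→7 bottleneck 18, total now 42
augment #4: 0→8→3→7 bottleneck 5, total now 47
augment #5: 0→8→2→5→7 bottleneck 12, total now 59
augment #6: 0→1→6→8→2→5→7 bottleneck 7, total now 66

Maximum flow value: 66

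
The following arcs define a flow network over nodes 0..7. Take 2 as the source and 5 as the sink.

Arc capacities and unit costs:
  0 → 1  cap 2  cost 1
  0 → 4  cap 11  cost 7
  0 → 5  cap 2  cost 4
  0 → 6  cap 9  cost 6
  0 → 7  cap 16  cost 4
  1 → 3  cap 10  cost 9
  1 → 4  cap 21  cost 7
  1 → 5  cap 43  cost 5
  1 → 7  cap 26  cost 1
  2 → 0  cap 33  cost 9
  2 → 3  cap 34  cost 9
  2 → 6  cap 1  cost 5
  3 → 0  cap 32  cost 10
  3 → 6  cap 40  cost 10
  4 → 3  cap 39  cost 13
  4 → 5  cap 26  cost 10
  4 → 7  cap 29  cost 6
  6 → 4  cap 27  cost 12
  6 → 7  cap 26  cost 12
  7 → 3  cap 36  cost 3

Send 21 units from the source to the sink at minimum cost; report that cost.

Minimum cost for 21 units: 554

shortest-cost path #1: 2→0→5 push 2 @ unit cost 13 (adds 26)
shortest-cost path #2: 2→0→1→5 push 2 @ unit cost 15 (adds 30)
shortest-cost path #3: 2→0→4→5 push 11 @ unit cost 26 (adds 286)
shortest-cost path #4: 2→6→4→5 push 1 @ unit cost 27 (adds 27)
shortest-cost path #5: 2→0→6→4→5 push 5 @ unit cost 37 (adds 185)
total cost = 554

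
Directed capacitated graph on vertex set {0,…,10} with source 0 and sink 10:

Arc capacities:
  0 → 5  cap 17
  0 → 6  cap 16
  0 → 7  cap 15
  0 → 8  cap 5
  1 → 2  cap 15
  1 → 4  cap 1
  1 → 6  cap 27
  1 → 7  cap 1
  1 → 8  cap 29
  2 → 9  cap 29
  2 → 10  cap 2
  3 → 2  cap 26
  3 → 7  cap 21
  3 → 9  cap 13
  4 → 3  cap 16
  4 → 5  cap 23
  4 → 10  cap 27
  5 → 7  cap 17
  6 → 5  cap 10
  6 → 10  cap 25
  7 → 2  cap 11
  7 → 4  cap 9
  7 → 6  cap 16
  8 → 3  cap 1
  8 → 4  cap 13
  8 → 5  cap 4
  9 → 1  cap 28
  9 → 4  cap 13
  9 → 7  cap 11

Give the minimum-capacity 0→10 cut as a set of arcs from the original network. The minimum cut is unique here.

augment #1: 0→6→10 push 16
augment #2: 0→7→2→10 push 2
augment #3: 0→7→4→10 push 9
augment #4: 0→7→6→10 push 4
augment #5: 0→8→4→10 push 5
augment #6: 0→5→7→6→10 push 5
augment #7: 0→5→7→2→9→4→10 push 9
max flow = 50; residual-reachable set from 0 gives S-side
cut edges (S→T): {(0,8), (6,10), (7,2), (7,4)} total cap 50

Min-cut arcs: {(0,8), (6,10), (7,2), (7,4)} (total capacity 50)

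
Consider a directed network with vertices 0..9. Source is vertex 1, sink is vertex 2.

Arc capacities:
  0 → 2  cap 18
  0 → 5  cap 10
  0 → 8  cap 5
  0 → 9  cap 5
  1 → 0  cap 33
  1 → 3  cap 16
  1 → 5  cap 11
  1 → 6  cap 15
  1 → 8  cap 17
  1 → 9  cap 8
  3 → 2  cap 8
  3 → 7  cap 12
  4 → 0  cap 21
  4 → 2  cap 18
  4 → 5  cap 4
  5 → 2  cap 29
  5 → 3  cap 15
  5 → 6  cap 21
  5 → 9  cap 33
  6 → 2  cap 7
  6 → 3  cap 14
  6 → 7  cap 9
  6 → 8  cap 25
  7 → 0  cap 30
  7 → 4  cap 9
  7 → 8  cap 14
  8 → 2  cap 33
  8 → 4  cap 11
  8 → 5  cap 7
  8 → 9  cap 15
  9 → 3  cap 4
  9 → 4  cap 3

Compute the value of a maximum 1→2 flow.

augment #1: 1→0→2 bottleneck 18, total now 18
augment #2: 1→3→2 bottleneck 8, total now 26
augment #3: 1→5→2 bottleneck 11, total now 37
augment #4: 1→6→2 bottleneck 7, total now 44
augment #5: 1→8→2 bottleneck 17, total now 61
augment #6: 1→0→5→2 bottleneck 10, total now 71
augment #7: 1→0→8→2 bottleneck 5, total now 76
augment #8: 1→6→8→2 bottleneck 8, total now 84
augment #9: 1→9→4→2 bottleneck 3, total now 87
augment #10: 1→3→7→4→2 bottleneck 8, total now 95
augment #11: 1→9→3→7→4→2 bottleneck 1, total now 96
augment #12: 1→9→3→7→8→2 bottleneck 3, total now 99

Maximum flow value: 99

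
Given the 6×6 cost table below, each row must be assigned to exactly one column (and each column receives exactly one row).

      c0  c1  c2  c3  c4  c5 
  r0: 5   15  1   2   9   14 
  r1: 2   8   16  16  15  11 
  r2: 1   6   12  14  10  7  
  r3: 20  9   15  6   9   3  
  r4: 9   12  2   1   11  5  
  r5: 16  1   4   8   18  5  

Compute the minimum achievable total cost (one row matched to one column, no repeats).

optimal assignment: row0→col2 (cost 1), row1→col0 (cost 2), row2→col4 (cost 10), row3→col5 (cost 3), row4→col3 (cost 1), row5→col1 (cost 1)
total = 1 + 2 + 10 + 3 + 1 + 1 = 18

Minimum assignment cost: 18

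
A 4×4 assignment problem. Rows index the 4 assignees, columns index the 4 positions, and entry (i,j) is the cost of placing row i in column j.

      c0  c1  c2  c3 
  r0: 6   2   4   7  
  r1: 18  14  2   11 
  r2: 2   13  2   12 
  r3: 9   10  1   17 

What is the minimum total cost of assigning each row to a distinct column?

Minimum assignment cost: 16

optimal assignment: row0→col1 (cost 2), row1→col3 (cost 11), row2→col0 (cost 2), row3→col2 (cost 1)
total = 2 + 11 + 2 + 1 = 16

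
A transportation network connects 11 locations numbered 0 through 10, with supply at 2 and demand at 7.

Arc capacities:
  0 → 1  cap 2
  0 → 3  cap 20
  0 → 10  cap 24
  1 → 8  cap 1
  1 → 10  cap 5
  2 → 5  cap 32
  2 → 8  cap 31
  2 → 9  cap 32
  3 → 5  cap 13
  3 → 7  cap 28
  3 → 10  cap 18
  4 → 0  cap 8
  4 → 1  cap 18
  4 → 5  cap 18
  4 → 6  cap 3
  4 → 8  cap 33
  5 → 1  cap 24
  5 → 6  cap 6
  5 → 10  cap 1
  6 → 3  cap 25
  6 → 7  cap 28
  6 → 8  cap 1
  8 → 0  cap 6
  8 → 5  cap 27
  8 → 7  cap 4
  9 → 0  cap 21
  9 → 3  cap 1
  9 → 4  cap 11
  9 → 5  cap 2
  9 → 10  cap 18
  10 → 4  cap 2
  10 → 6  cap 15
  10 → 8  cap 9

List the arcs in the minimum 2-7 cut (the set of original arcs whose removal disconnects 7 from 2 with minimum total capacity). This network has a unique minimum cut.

Min-cut arcs: {(0,3), (4,6), (5,6), (8,7), (9,3), (10,6)} (total capacity 49)

augment #1: 2→8→7 push 4
augment #2: 2→5→6→7 push 6
augment #3: 2→9→3→7 push 1
augment #4: 2→5→10→6→7 push 1
augment #5: 2→8→0→3→7 push 6
augment #6: 2→9→0→3→7 push 14
augment #7: 2→9→4→6→7 push 3
augment #8: 2→9→10→6→7 push 14
max flow = 49; residual-reachable set from 2 gives S-side
cut edges (S→T): {(0,3), (4,6), (5,6), (8,7), (9,3), (10,6)} total cap 49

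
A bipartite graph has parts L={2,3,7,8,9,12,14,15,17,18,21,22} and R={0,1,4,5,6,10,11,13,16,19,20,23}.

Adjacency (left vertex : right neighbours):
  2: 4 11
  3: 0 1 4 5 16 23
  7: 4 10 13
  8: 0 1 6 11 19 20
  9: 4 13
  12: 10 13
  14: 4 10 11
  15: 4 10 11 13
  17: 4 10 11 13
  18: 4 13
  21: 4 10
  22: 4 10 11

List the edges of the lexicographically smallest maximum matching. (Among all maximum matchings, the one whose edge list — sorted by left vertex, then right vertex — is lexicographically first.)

|M| = 6 (so the lex-smallest maximum matching has 6 edges)
process left vertices in ascending order; for each, take the smallest-labelled available neighbour that still permits 6 edges overall, or leave it unmatched if none does
lex-smallest matching: {2-4, 3-0, 7-10, 8-1, 9-13, 14-11}

Lex-smallest maximum matching: {(2,4), (3,0), (7,10), (8,1), (9,13), (14,11)}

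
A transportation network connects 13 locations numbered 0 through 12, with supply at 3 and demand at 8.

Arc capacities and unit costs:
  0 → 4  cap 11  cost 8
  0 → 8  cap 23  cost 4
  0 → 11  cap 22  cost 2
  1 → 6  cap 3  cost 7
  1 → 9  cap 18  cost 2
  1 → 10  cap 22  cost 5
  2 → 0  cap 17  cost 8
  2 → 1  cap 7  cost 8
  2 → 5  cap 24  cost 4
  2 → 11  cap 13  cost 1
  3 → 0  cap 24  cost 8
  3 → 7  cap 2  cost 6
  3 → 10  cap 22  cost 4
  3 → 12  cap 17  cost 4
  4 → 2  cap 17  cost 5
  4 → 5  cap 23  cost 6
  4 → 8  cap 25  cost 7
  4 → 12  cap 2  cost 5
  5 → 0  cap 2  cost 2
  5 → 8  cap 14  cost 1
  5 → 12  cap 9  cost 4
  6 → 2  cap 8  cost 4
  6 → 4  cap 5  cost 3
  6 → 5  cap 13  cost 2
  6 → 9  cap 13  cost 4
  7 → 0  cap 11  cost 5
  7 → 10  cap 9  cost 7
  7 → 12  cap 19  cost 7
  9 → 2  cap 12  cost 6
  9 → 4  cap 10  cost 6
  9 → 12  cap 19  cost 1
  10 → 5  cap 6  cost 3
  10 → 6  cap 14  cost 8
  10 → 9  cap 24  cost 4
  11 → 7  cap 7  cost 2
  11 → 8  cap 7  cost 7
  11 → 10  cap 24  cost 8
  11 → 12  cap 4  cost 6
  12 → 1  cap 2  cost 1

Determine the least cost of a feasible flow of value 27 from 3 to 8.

shortest-cost path #1: 3→10→5→8 push 6 @ unit cost 8 (adds 48)
shortest-cost path #2: 3→0→8 push 21 @ unit cost 12 (adds 252)
total cost = 300

Minimum cost for 27 units: 300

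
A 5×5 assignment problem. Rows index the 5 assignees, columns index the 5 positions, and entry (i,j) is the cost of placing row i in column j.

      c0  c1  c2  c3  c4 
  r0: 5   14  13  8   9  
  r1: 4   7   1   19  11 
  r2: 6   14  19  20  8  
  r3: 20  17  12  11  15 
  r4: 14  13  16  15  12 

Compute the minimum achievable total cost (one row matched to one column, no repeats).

optimal assignment: row0→col0 (cost 5), row1→col2 (cost 1), row2→col4 (cost 8), row3→col3 (cost 11), row4→col1 (cost 13)
total = 5 + 1 + 8 + 11 + 13 = 38

Minimum assignment cost: 38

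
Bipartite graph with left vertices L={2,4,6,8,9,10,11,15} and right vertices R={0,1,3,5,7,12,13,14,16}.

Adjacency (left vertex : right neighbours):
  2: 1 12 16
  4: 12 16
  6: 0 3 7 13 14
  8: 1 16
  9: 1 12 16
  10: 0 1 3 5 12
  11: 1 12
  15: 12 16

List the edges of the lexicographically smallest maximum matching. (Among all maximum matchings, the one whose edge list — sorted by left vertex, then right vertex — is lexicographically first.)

Lex-smallest maximum matching: {(2,1), (4,12), (6,0), (8,16), (10,3)}

|M| = 5 (so the lex-smallest maximum matching has 5 edges)
process left vertices in ascending order; for each, take the smallest-labelled available neighbour that still permits 5 edges overall, or leave it unmatched if none does
lex-smallest matching: {2-1, 4-12, 6-0, 8-16, 10-3}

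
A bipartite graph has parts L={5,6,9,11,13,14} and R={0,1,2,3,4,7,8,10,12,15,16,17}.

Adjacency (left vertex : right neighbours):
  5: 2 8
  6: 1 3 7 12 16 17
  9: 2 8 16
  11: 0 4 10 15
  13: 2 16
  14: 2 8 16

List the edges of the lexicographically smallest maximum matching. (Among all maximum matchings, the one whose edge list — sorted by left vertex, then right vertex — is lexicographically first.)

Lex-smallest maximum matching: {(5,2), (6,1), (9,8), (11,0), (13,16)}

|M| = 5 (so the lex-smallest maximum matching has 5 edges)
process left vertices in ascending order; for each, take the smallest-labelled available neighbour that still permits 5 edges overall, or leave it unmatched if none does
lex-smallest matching: {5-2, 6-1, 9-8, 11-0, 13-16}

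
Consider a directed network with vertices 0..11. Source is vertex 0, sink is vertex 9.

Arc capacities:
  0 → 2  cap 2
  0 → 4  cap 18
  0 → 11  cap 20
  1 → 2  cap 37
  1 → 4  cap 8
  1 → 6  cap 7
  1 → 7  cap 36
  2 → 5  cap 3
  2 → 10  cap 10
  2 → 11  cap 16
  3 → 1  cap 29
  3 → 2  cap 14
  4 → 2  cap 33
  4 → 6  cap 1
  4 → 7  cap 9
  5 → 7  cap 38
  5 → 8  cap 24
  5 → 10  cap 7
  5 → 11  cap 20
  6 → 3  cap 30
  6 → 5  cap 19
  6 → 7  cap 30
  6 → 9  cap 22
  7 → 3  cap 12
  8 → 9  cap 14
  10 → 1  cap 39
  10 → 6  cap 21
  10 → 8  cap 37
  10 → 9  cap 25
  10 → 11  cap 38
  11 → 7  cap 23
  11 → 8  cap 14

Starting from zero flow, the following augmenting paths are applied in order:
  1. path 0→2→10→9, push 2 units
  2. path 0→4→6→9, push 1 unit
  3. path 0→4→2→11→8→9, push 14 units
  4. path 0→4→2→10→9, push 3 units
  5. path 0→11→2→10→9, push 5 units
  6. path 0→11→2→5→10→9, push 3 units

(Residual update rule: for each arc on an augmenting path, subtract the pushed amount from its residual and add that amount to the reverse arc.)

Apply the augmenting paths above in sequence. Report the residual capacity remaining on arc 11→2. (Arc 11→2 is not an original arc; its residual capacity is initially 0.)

Residual capacity of (11,2): 6

after path 1 (0→2→10→9, push 2): res(11,2)=0
after path 2 (0→4→6→9, push 1): res(11,2)=0
after path 3 (0→4→2→11→8→9, push 14): res(11,2)=14
after path 4 (0→4→2→10→9, push 3): res(11,2)=14
after path 5 (0→11→2→10→9, push 5): res(11,2)=9
after path 6 (0→11→2→5→10→9, push 3): res(11,2)=6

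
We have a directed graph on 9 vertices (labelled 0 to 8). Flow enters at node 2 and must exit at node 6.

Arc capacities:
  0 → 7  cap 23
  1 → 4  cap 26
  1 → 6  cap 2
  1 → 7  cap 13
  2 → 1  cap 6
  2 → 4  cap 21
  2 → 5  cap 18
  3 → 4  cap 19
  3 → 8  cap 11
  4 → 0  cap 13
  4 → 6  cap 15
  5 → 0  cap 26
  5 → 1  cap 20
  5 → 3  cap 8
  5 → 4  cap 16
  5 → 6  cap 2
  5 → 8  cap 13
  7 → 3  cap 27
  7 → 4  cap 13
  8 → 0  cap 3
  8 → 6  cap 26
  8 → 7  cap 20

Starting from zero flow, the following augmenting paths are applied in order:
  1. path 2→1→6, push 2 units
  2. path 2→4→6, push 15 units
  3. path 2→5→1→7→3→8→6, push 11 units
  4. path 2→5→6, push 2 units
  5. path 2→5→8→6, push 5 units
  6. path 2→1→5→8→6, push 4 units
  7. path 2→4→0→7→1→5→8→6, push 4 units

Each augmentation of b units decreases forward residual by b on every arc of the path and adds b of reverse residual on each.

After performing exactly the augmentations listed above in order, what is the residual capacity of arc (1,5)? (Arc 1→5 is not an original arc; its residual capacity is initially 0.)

Residual capacity of (1,5): 3

after path 1 (2→1→6, push 2): res(1,5)=0
after path 2 (2→4→6, push 15): res(1,5)=0
after path 3 (2→5→1→7→3→8→6, push 11): res(1,5)=11
after path 4 (2→5→6, push 2): res(1,5)=11
after path 5 (2→5→8→6, push 5): res(1,5)=11
after path 6 (2→1→5→8→6, push 4): res(1,5)=7
after path 7 (2→4→0→7→1→5→8→6, push 4): res(1,5)=3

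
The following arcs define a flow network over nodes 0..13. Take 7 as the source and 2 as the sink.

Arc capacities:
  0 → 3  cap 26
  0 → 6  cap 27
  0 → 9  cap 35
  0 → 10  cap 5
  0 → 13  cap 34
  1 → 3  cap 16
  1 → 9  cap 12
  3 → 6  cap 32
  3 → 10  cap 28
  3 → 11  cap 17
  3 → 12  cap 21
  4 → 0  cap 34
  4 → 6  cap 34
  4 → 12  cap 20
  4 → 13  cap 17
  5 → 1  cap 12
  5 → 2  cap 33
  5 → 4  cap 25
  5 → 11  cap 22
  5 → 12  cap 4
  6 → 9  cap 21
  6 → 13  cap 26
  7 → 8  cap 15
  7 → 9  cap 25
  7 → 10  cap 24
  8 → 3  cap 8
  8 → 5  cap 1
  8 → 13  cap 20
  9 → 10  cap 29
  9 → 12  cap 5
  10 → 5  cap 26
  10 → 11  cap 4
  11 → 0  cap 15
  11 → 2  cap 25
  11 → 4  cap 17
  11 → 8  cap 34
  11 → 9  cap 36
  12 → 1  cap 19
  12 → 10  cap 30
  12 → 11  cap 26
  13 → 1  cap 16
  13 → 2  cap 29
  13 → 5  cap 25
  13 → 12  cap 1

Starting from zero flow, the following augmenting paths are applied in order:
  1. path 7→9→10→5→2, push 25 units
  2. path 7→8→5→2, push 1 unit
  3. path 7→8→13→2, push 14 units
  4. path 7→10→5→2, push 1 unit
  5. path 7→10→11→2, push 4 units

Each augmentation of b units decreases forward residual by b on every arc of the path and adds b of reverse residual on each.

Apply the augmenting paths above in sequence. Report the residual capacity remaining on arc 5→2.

after path 1 (7→9→10→5→2, push 25): res(5,2)=8
after path 2 (7→8→5→2, push 1): res(5,2)=7
after path 3 (7→8→13→2, push 14): res(5,2)=7
after path 4 (7→10→5→2, push 1): res(5,2)=6
after path 5 (7→10→11→2, push 4): res(5,2)=6

Residual capacity of (5,2): 6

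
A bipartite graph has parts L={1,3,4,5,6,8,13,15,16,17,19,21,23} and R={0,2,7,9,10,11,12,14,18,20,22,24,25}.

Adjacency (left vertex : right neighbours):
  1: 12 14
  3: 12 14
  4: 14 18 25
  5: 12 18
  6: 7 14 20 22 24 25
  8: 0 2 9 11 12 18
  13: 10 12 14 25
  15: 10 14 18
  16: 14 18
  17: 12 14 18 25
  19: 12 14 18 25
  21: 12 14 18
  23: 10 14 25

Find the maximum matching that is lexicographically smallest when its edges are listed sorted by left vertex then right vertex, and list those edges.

Lex-smallest maximum matching: {(1,12), (3,14), (4,18), (6,7), (8,0), (13,10), (17,25)}

|M| = 7 (so the lex-smallest maximum matching has 7 edges)
process left vertices in ascending order; for each, take the smallest-labelled available neighbour that still permits 7 edges overall, or leave it unmatched if none does
lex-smallest matching: {1-12, 3-14, 4-18, 6-7, 8-0, 13-10, 17-25}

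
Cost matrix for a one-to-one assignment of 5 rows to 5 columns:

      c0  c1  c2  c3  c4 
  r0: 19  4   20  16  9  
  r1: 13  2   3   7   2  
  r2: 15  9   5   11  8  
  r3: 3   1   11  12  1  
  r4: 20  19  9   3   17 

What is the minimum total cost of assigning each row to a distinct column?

optimal assignment: row0→col1 (cost 4), row1→col4 (cost 2), row2→col2 (cost 5), row3→col0 (cost 3), row4→col3 (cost 3)
total = 4 + 2 + 5 + 3 + 3 = 17

Minimum assignment cost: 17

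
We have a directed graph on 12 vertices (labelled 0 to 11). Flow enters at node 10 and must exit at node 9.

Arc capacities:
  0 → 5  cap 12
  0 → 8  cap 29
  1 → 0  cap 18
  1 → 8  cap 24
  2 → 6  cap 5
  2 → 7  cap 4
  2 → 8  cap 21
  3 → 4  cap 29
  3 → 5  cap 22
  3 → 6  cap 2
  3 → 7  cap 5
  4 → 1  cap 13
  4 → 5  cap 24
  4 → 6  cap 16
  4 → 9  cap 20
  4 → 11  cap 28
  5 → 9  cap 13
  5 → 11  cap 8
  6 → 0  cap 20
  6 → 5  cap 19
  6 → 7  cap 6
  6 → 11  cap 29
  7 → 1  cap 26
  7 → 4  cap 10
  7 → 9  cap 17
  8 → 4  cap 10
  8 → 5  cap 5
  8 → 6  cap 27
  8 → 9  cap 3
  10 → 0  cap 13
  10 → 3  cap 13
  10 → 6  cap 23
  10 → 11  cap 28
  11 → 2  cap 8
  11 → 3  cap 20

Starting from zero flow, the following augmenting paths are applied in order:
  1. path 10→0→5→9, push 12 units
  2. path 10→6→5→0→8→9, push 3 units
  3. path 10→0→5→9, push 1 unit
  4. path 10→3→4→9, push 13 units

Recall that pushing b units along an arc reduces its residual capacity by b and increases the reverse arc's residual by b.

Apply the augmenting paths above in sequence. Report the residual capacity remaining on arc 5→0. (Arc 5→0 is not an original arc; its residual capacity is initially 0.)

Residual capacity of (5,0): 10

after path 1 (10→0→5→9, push 12): res(5,0)=12
after path 2 (10→6→5→0→8→9, push 3): res(5,0)=9
after path 3 (10→0→5→9, push 1): res(5,0)=10
after path 4 (10→3→4→9, push 13): res(5,0)=10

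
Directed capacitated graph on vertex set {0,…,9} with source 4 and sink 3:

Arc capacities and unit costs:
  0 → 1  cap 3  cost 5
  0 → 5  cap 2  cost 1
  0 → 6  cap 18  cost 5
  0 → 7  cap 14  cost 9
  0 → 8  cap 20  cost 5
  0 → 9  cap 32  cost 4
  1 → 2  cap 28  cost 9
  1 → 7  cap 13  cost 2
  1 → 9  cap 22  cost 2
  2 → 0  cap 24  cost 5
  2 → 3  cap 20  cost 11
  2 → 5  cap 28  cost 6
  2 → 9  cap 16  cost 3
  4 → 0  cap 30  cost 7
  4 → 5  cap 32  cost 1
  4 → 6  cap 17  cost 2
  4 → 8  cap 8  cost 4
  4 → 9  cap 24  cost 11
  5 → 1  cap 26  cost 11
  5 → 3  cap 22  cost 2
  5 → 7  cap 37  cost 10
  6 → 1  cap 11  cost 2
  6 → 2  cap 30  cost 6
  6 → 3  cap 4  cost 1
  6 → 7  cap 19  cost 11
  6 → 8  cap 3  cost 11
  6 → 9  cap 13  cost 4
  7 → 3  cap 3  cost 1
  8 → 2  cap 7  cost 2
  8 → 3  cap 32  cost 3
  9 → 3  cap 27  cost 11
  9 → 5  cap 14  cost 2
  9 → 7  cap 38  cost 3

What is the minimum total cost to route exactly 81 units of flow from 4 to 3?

Minimum cost for 81 units: 930

shortest-cost path #1: 4→5→3 push 22 @ unit cost 3 (adds 66)
shortest-cost path #2: 4→6→3 push 4 @ unit cost 3 (adds 12)
shortest-cost path #3: 4→8→3 push 8 @ unit cost 7 (adds 56)
shortest-cost path #4: 4→6→1→7→3 push 3 @ unit cost 7 (adds 21)
shortest-cost path #5: 4→0→8→3 push 20 @ unit cost 15 (adds 300)
shortest-cost path #6: 4→6→8→3 push 3 @ unit cost 16 (adds 48)
shortest-cost path #7: 4→6→9→3 push 7 @ unit cost 17 (adds 119)
shortest-cost path #8: 4→9→3 push 14 @ unit cost 22 (adds 308)
total cost = 930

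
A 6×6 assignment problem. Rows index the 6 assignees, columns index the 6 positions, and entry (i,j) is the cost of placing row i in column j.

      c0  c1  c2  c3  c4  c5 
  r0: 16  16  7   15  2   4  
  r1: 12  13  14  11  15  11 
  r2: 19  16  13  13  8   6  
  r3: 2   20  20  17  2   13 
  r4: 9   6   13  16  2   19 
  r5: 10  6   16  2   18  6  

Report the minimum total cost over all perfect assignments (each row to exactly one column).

Minimum assignment cost: 32

one of 2 optimal assignments: row0→col2 (cost 7), row1→col1 (cost 13), row2→col5 (cost 6), row3→col0 (cost 2), row4→col4 (cost 2), row5→col3 (cost 2)
total = 7 + 13 + 6 + 2 + 2 + 2 = 32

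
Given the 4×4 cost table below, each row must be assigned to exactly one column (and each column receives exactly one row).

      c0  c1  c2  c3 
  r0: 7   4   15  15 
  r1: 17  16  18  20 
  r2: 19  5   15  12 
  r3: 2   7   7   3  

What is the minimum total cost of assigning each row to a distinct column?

optimal assignment: row0→col0 (cost 7), row1→col2 (cost 18), row2→col1 (cost 5), row3→col3 (cost 3)
total = 7 + 18 + 5 + 3 = 33

Minimum assignment cost: 33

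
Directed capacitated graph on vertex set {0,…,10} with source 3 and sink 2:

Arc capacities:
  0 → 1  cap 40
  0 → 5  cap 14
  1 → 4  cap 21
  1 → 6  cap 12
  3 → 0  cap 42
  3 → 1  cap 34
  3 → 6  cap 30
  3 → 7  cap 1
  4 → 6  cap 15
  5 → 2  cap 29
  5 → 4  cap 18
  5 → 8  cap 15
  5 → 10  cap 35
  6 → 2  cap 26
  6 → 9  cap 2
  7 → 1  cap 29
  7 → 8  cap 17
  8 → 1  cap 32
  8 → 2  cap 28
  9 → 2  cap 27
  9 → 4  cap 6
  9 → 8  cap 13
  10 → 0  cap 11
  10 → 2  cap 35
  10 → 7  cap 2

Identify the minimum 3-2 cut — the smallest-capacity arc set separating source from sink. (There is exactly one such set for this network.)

augment #1: 3→6→2 push 26
augment #2: 3→0→5→2 push 14
augment #3: 3→6→9→2 push 2
augment #4: 3→7→8→2 push 1
max flow = 43; residual-reachable set from 3 gives S-side
cut edges (S→T): {(0,5), (3,7), (6,2), (6,9)} total cap 43

Min-cut arcs: {(0,5), (3,7), (6,2), (6,9)} (total capacity 43)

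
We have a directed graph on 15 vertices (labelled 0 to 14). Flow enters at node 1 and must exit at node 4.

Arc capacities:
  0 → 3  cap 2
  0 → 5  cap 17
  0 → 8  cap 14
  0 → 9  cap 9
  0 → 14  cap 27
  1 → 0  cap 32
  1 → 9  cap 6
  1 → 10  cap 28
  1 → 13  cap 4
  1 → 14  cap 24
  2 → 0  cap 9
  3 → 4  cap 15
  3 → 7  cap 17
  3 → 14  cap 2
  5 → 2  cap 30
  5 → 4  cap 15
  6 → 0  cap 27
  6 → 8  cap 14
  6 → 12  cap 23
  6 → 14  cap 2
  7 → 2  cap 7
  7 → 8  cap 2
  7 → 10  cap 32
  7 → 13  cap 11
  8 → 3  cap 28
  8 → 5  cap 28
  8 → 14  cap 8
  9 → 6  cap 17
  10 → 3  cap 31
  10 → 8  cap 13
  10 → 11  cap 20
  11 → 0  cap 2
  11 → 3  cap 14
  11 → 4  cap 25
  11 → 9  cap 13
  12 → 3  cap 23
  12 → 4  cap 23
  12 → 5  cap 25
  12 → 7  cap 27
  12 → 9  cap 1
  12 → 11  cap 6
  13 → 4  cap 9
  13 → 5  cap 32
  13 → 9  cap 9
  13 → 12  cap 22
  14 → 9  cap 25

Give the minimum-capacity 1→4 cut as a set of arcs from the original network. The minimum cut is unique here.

augment #1: 1→13→4 push 4
augment #2: 1→0→3→4 push 2
augment #3: 1→0→5→4 push 15
augment #4: 1→10→3→4 push 13
augment #5: 1→10→11→4 push 15
augment #6: 1→9→6→12→4 push 6
augment #7: 1→0→9→6→12→4 push 9
augment #8: 1→14→9→6→12→4 push 2
augment #9: 1→0→8→3→7→13→4 push 5
augment #10: 1→0→8→3→10→11→4 push 1
augment #11: 1→14→9→0→8→3→10→11→4 push 4
augment #12: 1→14→9→0→8→3→7→13→12→4 push 4
max flow = 80; residual-reachable set from 1 gives S-side
cut edges (S→T): {(0,3), (0,8), (1,10), (1,13), (5,4), (9,6)} total cap 80

Min-cut arcs: {(0,3), (0,8), (1,10), (1,13), (5,4), (9,6)} (total capacity 80)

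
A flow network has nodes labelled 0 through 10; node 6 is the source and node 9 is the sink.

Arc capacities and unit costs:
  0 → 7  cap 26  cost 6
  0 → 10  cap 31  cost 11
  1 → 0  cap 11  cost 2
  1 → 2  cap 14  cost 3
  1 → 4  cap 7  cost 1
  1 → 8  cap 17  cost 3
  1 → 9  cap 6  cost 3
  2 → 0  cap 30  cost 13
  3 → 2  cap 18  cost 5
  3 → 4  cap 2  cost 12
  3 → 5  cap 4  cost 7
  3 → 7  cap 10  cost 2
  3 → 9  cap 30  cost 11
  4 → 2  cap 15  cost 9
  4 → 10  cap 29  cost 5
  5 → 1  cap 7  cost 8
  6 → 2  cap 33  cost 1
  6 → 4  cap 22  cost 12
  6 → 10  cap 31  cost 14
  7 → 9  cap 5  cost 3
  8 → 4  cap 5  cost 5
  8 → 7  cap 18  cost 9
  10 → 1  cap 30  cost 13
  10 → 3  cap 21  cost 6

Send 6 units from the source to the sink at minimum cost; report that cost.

Minimum cost for 6 units: 145

shortest-cost path #1: 6→2→0→7→9 push 5 @ unit cost 23 (adds 115)
shortest-cost path #2: 6→10→1→9 push 1 @ unit cost 30 (adds 30)
total cost = 145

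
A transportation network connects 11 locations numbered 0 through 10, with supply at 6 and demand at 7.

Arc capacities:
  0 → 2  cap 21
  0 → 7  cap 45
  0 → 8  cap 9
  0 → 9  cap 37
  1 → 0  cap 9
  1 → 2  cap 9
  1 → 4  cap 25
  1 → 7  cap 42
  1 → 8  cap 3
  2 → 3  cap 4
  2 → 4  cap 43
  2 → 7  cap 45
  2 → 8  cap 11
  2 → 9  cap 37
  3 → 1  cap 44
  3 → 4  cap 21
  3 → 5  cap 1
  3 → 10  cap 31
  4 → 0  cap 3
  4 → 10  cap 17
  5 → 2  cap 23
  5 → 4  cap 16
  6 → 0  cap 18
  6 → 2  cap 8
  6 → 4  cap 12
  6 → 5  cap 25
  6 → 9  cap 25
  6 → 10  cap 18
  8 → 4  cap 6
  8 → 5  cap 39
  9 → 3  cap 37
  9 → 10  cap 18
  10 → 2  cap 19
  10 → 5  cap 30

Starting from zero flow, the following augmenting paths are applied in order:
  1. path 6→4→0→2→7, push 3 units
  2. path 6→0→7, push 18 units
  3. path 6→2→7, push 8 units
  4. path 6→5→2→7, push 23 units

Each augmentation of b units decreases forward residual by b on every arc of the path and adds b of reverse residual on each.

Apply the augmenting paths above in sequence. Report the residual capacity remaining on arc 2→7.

after path 1 (6→4→0→2→7, push 3): res(2,7)=42
after path 2 (6→0→7, push 18): res(2,7)=42
after path 3 (6→2→7, push 8): res(2,7)=34
after path 4 (6→5→2→7, push 23): res(2,7)=11

Residual capacity of (2,7): 11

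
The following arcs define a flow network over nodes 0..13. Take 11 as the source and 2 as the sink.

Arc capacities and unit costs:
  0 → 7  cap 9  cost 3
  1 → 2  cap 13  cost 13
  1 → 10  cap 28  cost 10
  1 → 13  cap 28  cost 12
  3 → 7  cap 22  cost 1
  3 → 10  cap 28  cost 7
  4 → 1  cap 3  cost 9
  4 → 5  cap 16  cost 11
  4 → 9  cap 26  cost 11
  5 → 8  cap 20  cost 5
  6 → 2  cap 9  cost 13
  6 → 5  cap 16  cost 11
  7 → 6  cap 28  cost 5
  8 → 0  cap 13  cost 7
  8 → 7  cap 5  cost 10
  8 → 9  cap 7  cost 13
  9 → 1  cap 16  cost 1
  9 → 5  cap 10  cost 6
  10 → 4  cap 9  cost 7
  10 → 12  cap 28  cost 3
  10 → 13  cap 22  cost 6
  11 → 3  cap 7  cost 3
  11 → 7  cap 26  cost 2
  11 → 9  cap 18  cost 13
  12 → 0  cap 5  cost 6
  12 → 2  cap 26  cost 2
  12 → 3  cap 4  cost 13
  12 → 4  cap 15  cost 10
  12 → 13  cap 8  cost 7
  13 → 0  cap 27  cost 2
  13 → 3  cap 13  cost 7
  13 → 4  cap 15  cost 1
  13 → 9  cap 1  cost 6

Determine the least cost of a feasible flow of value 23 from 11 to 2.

shortest-cost path #1: 11→3→10→12→2 push 7 @ unit cost 15 (adds 105)
shortest-cost path #2: 11→7→6→2 push 9 @ unit cost 20 (adds 180)
shortest-cost path #3: 11→9→1→2 push 7 @ unit cost 27 (adds 189)
total cost = 474

Minimum cost for 23 units: 474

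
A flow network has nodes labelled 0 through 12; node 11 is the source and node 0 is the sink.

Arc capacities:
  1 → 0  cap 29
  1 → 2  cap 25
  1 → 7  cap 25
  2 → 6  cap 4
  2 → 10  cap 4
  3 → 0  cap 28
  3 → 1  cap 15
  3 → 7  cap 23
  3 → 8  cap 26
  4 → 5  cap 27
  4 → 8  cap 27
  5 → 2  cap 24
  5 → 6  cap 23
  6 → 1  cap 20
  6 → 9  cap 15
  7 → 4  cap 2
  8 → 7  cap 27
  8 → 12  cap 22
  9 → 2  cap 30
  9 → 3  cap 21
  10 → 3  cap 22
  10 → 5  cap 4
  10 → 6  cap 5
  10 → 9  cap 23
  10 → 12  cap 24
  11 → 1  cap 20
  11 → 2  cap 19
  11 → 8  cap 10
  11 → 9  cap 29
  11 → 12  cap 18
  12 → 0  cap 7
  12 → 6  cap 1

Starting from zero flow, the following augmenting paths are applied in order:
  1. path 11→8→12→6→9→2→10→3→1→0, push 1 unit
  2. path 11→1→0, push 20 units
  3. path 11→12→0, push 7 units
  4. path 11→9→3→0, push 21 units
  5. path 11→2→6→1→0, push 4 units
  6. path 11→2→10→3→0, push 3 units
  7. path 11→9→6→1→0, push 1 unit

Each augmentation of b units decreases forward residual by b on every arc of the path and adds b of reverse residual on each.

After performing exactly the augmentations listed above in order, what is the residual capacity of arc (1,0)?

Residual capacity of (1,0): 3

after path 1 (11→8→12→6→9→2→10→3→1→0, push 1): res(1,0)=28
after path 2 (11→1→0, push 20): res(1,0)=8
after path 3 (11→12→0, push 7): res(1,0)=8
after path 4 (11→9→3→0, push 21): res(1,0)=8
after path 5 (11→2→6→1→0, push 4): res(1,0)=4
after path 6 (11→2→10→3→0, push 3): res(1,0)=4
after path 7 (11→9→6→1→0, push 1): res(1,0)=3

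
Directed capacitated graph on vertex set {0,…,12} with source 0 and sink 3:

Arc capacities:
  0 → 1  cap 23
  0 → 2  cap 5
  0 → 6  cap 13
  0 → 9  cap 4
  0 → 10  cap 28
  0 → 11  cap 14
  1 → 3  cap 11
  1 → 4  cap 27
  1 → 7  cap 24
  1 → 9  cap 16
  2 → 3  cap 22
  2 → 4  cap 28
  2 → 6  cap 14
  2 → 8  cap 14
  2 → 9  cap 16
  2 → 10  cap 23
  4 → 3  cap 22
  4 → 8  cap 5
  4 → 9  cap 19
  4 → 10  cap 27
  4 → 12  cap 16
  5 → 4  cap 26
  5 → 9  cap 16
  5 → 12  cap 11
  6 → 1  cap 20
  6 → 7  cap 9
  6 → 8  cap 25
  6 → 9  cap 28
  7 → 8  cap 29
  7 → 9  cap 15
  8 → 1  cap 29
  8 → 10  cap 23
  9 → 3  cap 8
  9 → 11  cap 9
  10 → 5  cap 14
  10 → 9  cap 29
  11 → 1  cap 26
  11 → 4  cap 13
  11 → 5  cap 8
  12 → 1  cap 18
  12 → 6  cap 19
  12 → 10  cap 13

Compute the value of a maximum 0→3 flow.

Maximum flow value: 46

augment #1: 0→1→3 bottleneck 11, total now 11
augment #2: 0→2→3 bottleneck 5, total now 16
augment #3: 0→9→3 bottleneck 4, total now 20
augment #4: 0→1→4→3 bottleneck 12, total now 32
augment #5: 0→6→9→3 bottleneck 4, total now 36
augment #6: 0→11→4→3 bottleneck 10, total now 46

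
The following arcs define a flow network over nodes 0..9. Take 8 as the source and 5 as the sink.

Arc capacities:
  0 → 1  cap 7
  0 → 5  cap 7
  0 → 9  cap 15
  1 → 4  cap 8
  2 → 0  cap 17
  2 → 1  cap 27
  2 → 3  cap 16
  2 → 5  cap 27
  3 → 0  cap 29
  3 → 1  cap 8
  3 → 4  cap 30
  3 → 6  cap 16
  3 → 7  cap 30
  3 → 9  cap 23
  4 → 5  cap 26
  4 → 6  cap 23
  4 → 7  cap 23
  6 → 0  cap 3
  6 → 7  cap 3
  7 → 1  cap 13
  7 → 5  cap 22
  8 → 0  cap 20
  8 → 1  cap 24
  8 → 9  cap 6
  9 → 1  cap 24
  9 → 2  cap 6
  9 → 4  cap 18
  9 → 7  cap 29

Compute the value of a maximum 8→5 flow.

Maximum flow value: 34

augment #1: 8→0→5 bottleneck 7, total now 7
augment #2: 8→1→4→5 bottleneck 8, total now 15
augment #3: 8→9→2→5 bottleneck 6, total now 21
augment #4: 8→0→9→4→5 bottleneck 13, total now 34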